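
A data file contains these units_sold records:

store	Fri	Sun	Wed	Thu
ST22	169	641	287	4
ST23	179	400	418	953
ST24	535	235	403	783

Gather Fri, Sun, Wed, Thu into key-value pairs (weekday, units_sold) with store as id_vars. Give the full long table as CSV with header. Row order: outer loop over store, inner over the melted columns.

Each (store, column) pair becomes one row: 3 × 4 = 12 rows.
For example, (ST22, Fri) → units_sold=169.

store,weekday,units_sold
ST22,Fri,169
ST22,Sun,641
ST22,Wed,287
ST22,Thu,4
ST23,Fri,179
ST23,Sun,400
ST23,Wed,418
ST23,Thu,953
ST24,Fri,535
ST24,Sun,235
ST24,Wed,403
ST24,Thu,783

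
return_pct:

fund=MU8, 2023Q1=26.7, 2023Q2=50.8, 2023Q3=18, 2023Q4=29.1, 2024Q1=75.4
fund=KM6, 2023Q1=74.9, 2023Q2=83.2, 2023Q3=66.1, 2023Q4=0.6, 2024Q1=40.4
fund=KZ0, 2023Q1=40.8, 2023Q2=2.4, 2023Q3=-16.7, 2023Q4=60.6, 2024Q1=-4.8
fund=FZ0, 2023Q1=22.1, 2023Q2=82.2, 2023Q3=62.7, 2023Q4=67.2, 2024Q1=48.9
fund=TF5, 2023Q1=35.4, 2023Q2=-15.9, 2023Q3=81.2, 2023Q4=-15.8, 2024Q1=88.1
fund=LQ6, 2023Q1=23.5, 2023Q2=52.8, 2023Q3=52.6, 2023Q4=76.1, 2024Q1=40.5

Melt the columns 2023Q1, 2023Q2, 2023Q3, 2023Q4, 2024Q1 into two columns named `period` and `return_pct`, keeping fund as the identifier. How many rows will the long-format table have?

6 fund values × 5 melted columns = 30 rows.

30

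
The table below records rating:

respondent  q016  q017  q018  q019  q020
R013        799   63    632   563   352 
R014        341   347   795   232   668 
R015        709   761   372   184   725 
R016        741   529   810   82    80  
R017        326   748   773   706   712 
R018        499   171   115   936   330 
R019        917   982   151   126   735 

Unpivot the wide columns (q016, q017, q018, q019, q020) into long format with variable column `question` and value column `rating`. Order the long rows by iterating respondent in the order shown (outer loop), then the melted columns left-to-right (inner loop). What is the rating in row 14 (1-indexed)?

35 rows total (7 × 5). Row 14: index ⌊(14-1)/5⌋ = 2 into respondent → R015; (14-1) mod 5 = 3 into the melted columns → q019.
So row 14 is (R015, q019, 184); rating = 184.

184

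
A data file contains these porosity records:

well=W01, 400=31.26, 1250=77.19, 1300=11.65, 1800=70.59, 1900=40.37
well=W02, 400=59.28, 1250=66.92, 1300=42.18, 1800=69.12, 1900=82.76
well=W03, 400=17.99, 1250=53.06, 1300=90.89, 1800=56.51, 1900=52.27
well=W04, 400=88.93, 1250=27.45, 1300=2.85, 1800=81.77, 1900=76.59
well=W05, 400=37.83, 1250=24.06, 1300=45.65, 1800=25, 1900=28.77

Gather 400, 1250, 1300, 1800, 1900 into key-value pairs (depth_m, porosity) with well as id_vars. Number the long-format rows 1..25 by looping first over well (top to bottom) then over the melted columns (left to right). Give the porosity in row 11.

25 rows total (5 × 5). Row 11: index ⌊(11-1)/5⌋ = 2 into well → W03; (11-1) mod 5 = 0 into the melted columns → 400.
So row 11 is (W03, 400, 17.99); porosity = 17.99.

17.99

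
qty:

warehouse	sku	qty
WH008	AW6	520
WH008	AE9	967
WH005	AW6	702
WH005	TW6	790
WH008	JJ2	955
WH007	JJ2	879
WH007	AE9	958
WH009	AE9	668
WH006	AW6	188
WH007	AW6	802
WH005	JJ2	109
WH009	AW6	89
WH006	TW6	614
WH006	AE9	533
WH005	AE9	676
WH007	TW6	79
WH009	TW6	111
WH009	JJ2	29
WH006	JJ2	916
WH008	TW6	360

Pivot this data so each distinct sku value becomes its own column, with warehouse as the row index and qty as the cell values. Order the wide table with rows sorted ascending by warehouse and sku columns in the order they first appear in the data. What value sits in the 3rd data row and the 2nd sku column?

With rows sorted ascending by warehouse, row 3 is warehouse=WH007. sku columns in first-appearance order: AW6, AE9, TW6, JJ2; column 2 is AE9.
Long rows with warehouse=WH007, sku=AE9: qty = 958.

958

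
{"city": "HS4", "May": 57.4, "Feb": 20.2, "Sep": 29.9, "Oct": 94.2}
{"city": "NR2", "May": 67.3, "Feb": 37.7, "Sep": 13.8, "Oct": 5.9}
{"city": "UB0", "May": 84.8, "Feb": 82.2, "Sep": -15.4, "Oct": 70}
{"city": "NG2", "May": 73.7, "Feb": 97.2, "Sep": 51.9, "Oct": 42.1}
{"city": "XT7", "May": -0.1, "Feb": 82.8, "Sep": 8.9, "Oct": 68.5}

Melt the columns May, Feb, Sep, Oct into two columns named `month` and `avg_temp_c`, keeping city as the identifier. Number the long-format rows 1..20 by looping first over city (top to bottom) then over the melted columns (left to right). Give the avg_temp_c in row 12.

70

20 rows total (5 × 4). Row 12: index ⌊(12-1)/4⌋ = 2 into city → UB0; (12-1) mod 4 = 3 into the melted columns → Oct.
So row 12 is (UB0, Oct, 70); avg_temp_c = 70.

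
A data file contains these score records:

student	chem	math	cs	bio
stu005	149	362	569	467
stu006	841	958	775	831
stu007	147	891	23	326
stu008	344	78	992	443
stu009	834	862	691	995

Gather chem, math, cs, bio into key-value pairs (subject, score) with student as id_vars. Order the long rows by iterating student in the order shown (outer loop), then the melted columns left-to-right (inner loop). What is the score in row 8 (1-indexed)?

20 rows total (5 × 4). Row 8: index ⌊(8-1)/4⌋ = 1 into student → stu006; (8-1) mod 4 = 3 into the melted columns → bio.
So row 8 is (stu006, bio, 831); score = 831.

831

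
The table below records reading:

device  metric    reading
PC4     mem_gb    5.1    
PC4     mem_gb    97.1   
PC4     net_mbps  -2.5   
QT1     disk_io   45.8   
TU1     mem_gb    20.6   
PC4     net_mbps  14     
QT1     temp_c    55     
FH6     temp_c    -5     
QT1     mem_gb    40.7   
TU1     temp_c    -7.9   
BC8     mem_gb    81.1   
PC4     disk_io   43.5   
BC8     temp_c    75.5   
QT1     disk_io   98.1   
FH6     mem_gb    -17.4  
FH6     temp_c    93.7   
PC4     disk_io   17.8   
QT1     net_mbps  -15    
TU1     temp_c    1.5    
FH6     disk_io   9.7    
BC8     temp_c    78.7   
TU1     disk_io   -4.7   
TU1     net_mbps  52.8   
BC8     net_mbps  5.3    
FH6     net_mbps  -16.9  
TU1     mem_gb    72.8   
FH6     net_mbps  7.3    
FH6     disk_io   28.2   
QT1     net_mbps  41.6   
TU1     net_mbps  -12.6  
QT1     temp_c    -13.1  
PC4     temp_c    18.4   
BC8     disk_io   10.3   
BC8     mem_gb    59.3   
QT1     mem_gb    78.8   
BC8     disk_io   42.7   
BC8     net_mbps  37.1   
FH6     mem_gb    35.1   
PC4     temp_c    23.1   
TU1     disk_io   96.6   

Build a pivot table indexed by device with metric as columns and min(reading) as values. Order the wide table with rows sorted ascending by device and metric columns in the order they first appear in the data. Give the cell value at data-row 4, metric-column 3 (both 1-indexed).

With rows sorted ascending by device, row 4 is device=QT1. metric columns in first-appearance order: mem_gb, net_mbps, disk_io, temp_c; column 3 is disk_io.
Long rows with device=QT1, metric=disk_io: min(45.8, 98.1) = 45.8.

45.8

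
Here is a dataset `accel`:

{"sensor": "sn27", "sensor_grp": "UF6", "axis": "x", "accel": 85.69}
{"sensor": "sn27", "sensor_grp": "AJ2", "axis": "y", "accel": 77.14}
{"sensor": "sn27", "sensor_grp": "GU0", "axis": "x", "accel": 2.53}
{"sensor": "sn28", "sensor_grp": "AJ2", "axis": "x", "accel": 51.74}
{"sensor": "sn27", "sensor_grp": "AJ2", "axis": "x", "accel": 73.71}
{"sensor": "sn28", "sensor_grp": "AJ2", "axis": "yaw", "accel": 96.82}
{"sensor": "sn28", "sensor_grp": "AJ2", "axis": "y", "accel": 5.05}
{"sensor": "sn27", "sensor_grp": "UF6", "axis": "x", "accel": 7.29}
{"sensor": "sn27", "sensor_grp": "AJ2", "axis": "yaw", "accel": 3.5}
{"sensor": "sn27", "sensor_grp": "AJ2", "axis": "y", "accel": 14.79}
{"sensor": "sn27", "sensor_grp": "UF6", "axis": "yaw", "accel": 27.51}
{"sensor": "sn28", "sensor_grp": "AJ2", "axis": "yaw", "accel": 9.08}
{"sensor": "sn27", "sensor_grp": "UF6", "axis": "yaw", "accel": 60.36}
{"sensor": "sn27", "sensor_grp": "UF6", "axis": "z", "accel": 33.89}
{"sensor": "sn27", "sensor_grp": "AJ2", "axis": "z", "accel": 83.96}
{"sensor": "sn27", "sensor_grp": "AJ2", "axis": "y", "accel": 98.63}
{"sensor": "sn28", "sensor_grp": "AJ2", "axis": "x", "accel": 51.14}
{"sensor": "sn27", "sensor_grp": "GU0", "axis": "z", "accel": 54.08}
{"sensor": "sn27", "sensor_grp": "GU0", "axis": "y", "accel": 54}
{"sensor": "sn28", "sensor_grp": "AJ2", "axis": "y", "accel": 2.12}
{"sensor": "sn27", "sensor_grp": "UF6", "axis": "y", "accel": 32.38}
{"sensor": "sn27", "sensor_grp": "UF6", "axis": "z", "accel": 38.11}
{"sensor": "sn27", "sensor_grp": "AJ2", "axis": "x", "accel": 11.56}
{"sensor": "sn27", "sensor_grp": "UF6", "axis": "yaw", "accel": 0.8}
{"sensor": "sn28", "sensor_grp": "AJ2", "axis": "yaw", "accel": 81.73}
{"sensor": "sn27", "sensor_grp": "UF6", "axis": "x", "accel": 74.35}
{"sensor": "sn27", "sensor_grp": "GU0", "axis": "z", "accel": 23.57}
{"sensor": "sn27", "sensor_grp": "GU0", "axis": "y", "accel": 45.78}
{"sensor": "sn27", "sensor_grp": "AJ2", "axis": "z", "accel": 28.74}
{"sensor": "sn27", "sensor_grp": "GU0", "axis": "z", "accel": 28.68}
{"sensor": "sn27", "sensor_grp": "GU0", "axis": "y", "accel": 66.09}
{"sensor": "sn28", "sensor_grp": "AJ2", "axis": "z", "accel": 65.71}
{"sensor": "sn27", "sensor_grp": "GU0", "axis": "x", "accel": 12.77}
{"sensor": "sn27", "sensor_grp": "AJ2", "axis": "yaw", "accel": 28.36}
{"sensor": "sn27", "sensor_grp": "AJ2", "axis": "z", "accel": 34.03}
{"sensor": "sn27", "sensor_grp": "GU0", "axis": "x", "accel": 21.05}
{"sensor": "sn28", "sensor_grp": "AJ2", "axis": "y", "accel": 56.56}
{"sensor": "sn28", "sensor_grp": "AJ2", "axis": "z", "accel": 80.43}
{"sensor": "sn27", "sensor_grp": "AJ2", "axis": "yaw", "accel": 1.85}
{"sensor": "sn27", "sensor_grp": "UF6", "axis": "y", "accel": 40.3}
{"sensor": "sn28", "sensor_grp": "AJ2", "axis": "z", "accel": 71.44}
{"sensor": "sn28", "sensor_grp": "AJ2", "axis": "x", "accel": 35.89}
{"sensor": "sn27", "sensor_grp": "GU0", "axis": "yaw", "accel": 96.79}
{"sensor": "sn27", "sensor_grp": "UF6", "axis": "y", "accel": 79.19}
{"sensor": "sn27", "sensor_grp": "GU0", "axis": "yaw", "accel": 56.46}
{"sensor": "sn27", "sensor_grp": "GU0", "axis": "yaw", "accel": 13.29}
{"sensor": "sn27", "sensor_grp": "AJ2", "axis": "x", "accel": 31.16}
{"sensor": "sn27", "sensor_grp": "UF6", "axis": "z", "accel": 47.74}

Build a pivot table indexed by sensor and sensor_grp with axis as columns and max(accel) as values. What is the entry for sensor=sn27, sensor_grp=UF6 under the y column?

79.19

Rows with sensor=sn27, sensor_grp=UF6 and axis=y: accel values are 32.38, 40.3, 79.19.
max(32.38, 40.3, 79.19) = 79.19.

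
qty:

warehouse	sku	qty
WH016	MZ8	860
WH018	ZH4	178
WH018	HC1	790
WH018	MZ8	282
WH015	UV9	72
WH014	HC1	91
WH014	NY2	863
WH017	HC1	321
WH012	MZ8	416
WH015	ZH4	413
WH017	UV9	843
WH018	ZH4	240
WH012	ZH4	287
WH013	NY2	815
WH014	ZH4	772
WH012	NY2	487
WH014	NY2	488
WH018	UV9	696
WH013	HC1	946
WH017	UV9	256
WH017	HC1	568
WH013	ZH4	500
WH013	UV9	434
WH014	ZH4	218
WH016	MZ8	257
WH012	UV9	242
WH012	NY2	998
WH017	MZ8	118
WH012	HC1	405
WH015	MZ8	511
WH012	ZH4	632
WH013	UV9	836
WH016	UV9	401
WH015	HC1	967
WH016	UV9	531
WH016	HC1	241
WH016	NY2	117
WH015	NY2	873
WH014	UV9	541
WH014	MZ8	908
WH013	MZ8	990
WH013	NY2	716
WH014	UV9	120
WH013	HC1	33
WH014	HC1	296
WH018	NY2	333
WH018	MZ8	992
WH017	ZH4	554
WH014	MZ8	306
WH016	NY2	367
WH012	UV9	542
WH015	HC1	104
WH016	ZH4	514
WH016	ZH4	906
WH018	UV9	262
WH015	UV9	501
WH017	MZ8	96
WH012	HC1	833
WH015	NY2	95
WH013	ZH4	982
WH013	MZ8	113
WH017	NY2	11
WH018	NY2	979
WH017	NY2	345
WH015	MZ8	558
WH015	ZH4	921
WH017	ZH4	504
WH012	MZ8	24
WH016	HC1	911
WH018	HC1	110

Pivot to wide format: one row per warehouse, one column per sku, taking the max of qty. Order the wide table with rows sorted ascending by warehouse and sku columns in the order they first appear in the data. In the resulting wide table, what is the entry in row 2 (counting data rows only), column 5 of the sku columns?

With rows sorted ascending by warehouse, row 2 is warehouse=WH013. sku columns in first-appearance order: MZ8, ZH4, HC1, UV9, NY2; column 5 is NY2.
Long rows with warehouse=WH013, sku=NY2: max(815, 716) = 815.

815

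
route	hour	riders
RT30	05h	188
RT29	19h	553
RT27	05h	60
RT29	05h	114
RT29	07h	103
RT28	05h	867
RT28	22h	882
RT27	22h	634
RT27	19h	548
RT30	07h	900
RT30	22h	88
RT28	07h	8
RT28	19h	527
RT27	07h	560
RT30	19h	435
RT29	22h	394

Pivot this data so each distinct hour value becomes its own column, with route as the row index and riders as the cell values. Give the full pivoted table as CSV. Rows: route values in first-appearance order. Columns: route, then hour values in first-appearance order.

route,05h,19h,07h,22h
RT30,188,435,900,88
RT29,114,553,103,394
RT27,60,548,560,634
RT28,867,527,8,882

Columns: route plus the 4 distinct hour values (05h, 19h, 07h, 22h).
For example, row RT30 column 05h takes riders=188 from the long row (RT30, 05h).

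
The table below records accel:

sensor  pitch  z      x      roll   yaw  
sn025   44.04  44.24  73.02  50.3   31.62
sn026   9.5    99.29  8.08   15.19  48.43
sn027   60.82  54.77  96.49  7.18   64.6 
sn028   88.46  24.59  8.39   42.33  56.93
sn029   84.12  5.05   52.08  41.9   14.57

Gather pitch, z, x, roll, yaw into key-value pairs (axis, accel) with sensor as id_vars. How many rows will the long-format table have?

25

5 sensor values × 5 melted columns = 25 rows.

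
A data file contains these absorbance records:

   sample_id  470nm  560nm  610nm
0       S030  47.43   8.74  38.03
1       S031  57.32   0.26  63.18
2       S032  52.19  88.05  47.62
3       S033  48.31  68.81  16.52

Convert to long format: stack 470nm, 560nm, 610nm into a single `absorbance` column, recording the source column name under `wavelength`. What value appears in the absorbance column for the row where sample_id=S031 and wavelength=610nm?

Unpivoting turns each (sample_id, wide-column) pair into one long row.
The wide cell at row S031, column 610nm holds 63.18, so the long row (S031, 610nm) has absorbance=63.18.

63.18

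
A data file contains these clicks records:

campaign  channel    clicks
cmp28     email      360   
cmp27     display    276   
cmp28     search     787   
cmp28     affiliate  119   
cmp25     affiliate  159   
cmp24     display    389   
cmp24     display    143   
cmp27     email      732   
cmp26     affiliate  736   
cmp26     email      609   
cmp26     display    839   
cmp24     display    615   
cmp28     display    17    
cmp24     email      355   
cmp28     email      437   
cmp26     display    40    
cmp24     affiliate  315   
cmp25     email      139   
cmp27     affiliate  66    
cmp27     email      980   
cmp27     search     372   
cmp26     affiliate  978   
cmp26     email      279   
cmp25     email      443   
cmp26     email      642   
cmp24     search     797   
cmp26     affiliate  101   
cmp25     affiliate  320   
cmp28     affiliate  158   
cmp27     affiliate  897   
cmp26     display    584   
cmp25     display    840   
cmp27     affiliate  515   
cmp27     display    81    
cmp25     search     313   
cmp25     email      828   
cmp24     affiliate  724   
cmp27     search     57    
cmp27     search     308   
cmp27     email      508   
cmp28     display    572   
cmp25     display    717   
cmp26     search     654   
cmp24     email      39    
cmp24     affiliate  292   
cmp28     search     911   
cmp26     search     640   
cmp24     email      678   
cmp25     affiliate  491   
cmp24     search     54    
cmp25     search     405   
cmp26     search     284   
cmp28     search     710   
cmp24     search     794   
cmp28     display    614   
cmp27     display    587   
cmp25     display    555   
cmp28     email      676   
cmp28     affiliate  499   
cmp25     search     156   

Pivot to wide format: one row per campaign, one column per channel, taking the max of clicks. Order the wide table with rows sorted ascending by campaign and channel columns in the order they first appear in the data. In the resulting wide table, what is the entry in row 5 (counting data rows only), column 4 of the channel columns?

499

With rows sorted ascending by campaign, row 5 is campaign=cmp28. channel columns in first-appearance order: email, display, search, affiliate; column 4 is affiliate.
Long rows with campaign=cmp28, channel=affiliate: max(119, 158, 499) = 499.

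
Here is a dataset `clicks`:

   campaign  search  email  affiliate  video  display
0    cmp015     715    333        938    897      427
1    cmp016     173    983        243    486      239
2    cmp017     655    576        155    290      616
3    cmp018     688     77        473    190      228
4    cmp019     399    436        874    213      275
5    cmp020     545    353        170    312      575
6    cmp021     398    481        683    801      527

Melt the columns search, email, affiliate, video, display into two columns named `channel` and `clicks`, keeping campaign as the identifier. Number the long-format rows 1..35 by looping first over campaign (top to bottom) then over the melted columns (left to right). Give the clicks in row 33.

35 rows total (7 × 5). Row 33: index ⌊(33-1)/5⌋ = 6 into campaign → cmp021; (33-1) mod 5 = 2 into the melted columns → affiliate.
So row 33 is (cmp021, affiliate, 683); clicks = 683.

683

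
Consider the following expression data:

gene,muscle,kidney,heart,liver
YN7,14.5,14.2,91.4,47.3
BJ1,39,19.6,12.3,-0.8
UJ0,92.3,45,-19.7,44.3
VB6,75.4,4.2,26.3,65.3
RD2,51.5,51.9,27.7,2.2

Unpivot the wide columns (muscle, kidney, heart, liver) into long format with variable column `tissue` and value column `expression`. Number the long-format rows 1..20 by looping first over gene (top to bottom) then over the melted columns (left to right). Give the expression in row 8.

-0.8

20 rows total (5 × 4). Row 8: index ⌊(8-1)/4⌋ = 1 into gene → BJ1; (8-1) mod 4 = 3 into the melted columns → liver.
So row 8 is (BJ1, liver, -0.8); expression = -0.8.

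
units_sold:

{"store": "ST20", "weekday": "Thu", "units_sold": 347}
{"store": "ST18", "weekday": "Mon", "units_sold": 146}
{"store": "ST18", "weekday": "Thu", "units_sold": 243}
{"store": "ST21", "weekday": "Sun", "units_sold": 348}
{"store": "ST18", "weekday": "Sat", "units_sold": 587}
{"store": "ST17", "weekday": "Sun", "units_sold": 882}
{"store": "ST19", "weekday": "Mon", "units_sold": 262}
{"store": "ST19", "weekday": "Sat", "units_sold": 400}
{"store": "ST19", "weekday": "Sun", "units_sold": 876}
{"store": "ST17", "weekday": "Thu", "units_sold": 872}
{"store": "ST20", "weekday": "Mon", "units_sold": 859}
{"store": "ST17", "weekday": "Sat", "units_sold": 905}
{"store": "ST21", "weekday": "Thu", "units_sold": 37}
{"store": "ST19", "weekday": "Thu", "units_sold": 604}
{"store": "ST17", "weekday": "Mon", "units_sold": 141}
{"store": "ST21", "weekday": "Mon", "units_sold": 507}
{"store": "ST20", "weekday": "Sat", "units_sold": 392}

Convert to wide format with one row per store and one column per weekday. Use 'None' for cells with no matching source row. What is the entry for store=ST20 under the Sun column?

None

No long-format row has store=ST20 and weekday=Sun, so the cell is None.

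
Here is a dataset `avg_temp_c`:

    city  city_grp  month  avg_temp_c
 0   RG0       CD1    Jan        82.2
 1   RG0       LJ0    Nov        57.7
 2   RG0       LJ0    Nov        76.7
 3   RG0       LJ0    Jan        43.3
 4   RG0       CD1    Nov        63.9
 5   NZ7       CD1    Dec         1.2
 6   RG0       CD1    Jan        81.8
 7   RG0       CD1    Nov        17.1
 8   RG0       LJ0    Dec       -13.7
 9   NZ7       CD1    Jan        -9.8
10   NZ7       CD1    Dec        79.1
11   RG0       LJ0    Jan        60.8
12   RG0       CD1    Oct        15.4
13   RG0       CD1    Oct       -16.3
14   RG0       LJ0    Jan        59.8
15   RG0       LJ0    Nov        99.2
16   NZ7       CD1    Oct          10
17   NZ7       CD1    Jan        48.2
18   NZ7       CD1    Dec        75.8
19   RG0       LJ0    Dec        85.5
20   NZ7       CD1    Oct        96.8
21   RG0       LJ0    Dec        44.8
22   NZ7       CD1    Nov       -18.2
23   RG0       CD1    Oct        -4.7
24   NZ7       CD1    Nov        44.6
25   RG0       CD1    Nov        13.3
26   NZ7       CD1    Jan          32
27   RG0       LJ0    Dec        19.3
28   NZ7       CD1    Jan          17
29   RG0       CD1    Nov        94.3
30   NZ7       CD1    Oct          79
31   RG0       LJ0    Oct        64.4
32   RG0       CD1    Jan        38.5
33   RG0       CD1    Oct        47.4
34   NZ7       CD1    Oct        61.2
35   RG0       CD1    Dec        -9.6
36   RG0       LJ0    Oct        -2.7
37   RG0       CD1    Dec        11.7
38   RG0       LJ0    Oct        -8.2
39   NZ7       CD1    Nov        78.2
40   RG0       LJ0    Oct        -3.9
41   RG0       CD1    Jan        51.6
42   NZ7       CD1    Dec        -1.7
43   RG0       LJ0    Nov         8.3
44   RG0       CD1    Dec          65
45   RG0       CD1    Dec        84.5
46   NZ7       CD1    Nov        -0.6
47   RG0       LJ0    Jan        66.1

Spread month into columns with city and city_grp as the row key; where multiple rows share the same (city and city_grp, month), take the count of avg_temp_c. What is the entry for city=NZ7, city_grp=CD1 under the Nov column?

4

Rows with city=NZ7, city_grp=CD1 and month=Nov: avg_temp_c values are -18.2, 44.6, 78.2, -0.6.
4 rows match — count = 4.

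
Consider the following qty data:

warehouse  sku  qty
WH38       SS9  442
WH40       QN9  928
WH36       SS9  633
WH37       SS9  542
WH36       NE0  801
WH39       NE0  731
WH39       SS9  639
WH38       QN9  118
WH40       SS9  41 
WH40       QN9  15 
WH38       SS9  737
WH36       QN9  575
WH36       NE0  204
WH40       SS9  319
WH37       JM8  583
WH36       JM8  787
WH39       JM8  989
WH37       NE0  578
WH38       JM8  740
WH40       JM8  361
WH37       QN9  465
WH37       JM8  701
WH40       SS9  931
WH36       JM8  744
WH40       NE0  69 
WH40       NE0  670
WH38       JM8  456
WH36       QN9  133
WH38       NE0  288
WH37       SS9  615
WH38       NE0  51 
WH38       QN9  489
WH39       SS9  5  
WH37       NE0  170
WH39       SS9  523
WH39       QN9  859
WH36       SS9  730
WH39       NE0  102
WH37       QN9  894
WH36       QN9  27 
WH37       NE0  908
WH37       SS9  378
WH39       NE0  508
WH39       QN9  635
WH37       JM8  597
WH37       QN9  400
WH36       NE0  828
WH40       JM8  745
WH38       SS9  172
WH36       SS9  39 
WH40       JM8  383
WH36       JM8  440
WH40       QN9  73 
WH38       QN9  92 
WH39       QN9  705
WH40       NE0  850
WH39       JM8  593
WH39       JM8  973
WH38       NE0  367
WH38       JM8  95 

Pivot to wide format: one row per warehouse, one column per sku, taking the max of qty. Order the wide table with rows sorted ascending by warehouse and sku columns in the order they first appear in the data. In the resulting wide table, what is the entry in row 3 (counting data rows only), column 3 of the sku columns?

With rows sorted ascending by warehouse, row 3 is warehouse=WH38. sku columns in first-appearance order: SS9, QN9, NE0, JM8; column 3 is NE0.
Long rows with warehouse=WH38, sku=NE0: max(288, 51, 367) = 367.

367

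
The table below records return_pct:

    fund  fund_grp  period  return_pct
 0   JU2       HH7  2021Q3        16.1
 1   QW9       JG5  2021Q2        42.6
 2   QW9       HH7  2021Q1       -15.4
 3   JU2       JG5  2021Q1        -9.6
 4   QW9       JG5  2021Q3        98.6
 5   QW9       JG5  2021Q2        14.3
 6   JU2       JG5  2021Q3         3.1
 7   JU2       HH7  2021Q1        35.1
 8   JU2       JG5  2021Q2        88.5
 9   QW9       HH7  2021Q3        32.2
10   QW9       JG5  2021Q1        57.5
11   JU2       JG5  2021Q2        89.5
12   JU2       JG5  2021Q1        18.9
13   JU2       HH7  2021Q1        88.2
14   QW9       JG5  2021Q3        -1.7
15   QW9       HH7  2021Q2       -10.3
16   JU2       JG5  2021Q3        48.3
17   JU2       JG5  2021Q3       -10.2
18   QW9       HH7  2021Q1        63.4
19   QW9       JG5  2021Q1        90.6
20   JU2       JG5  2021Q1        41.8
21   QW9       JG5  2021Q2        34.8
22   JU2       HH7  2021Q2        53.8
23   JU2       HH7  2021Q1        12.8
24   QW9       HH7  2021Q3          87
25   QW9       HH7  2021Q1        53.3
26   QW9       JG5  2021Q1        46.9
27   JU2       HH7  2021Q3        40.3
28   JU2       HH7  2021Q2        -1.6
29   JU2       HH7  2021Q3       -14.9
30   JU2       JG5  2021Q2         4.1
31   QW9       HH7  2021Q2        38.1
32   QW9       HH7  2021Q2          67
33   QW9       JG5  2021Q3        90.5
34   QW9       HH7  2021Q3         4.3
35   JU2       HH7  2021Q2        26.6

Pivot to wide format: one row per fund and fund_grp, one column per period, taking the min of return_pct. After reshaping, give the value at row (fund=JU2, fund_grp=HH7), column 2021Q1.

Rows with fund=JU2, fund_grp=HH7 and period=2021Q1: return_pct values are 35.1, 88.2, 12.8.
min(35.1, 88.2, 12.8) = 12.8.

12.8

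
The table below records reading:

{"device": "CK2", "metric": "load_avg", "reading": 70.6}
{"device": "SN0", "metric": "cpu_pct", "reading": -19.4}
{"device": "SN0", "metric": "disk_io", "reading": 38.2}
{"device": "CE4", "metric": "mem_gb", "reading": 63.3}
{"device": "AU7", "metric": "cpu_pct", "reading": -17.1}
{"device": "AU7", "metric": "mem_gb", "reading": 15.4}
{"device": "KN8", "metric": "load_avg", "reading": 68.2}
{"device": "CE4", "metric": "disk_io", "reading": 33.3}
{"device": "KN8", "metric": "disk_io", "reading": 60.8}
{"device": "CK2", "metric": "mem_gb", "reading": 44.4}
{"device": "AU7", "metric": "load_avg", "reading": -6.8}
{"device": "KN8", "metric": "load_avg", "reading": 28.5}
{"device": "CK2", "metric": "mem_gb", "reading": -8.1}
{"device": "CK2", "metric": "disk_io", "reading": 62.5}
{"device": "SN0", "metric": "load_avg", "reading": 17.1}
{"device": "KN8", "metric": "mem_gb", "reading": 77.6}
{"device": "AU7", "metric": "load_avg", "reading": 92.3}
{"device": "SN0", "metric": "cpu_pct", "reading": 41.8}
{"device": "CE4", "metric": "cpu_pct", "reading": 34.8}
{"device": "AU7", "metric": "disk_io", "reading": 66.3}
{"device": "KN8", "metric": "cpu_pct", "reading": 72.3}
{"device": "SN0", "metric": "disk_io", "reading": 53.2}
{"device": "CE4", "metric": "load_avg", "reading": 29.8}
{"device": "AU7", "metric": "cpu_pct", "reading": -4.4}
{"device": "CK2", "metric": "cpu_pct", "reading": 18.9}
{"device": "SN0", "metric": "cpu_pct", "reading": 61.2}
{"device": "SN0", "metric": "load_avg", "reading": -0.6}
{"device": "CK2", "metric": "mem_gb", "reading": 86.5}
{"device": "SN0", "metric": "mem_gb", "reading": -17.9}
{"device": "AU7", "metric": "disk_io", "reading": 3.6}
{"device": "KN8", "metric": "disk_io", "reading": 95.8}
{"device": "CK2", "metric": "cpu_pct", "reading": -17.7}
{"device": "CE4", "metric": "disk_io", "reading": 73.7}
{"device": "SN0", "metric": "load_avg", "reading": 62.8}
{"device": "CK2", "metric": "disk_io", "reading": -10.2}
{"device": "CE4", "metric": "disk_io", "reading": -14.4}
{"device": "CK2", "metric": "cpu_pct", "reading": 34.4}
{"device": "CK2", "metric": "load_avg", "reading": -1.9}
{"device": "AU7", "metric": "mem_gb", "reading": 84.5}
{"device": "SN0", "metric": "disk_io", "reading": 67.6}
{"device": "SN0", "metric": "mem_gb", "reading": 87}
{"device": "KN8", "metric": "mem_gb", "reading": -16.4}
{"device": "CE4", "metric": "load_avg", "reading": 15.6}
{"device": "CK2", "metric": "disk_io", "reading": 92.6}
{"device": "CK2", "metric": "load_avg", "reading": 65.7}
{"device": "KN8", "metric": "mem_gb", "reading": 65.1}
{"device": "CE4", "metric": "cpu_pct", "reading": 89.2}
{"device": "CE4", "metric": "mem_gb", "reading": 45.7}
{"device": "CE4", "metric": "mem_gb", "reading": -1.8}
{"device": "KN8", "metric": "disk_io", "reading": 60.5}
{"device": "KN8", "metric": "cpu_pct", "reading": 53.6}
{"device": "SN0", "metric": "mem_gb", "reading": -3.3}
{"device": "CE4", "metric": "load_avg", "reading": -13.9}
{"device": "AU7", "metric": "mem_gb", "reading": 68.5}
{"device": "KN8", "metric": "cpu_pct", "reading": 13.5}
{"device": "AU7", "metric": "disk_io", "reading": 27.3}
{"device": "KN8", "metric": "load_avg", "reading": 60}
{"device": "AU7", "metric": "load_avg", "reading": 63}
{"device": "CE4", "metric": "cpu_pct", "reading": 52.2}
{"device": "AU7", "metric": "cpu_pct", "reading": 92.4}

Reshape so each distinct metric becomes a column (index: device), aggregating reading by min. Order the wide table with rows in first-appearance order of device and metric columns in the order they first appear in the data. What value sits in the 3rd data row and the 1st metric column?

-13.9

With rows in first-appearance order of device, row 3 is device=CE4. metric columns in first-appearance order: load_avg, cpu_pct, disk_io, mem_gb; column 1 is load_avg.
Long rows with device=CE4, metric=load_avg: min(29.8, 15.6, -13.9) = -13.9.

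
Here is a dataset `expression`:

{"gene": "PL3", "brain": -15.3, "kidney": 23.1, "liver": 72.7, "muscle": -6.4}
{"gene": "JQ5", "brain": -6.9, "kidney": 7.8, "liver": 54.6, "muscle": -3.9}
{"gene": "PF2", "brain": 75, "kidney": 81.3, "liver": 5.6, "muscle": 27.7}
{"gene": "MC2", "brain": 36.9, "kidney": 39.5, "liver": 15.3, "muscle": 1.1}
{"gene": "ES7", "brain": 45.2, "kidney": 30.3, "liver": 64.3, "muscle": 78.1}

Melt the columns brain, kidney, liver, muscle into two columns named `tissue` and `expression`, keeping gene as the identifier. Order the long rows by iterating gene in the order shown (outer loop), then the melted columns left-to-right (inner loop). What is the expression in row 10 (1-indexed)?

20 rows total (5 × 4). Row 10: index ⌊(10-1)/4⌋ = 2 into gene → PF2; (10-1) mod 4 = 1 into the melted columns → kidney.
So row 10 is (PF2, kidney, 81.3); expression = 81.3.

81.3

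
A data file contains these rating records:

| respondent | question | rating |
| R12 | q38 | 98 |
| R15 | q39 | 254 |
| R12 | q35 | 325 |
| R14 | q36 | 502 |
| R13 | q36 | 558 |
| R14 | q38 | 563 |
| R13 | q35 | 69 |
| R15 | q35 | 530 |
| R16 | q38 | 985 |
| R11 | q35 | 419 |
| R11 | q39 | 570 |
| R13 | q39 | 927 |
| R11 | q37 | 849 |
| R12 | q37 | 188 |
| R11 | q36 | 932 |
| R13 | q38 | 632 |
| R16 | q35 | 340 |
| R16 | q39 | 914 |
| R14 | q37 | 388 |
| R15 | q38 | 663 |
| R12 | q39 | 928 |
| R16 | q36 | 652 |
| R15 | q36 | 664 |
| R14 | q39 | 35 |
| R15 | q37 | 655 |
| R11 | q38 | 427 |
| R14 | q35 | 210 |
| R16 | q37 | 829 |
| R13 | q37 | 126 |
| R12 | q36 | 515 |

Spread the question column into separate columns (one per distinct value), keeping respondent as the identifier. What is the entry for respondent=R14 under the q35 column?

210

Wide layout: rows indexed by respondent, columns are the 5 distinct question values (q38, q39, q35, q36, q37).
Cell (respondent=R14, question=q35) draws from the long row where respondent=R14 and question=q35, which has rating=210.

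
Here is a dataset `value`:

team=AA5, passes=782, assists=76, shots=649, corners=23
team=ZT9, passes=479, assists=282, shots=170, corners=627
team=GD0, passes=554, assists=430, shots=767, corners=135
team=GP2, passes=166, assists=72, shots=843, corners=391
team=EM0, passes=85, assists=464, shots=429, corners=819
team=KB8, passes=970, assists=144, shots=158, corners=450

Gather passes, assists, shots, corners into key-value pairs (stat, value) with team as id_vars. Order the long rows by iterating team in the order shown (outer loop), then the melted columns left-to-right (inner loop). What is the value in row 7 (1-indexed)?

170

24 rows total (6 × 4). Row 7: index ⌊(7-1)/4⌋ = 1 into team → ZT9; (7-1) mod 4 = 2 into the melted columns → shots.
So row 7 is (ZT9, shots, 170); value = 170.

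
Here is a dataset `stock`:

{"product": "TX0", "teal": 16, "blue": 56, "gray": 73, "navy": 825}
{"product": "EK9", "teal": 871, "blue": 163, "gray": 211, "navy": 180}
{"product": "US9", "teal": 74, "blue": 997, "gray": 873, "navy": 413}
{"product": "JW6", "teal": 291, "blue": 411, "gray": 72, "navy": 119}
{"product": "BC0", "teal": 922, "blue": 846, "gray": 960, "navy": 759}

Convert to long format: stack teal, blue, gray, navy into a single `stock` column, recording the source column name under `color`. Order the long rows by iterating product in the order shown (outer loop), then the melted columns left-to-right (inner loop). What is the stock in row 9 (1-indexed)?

74

20 rows total (5 × 4). Row 9: index ⌊(9-1)/4⌋ = 2 into product → US9; (9-1) mod 4 = 0 into the melted columns → teal.
So row 9 is (US9, teal, 74); stock = 74.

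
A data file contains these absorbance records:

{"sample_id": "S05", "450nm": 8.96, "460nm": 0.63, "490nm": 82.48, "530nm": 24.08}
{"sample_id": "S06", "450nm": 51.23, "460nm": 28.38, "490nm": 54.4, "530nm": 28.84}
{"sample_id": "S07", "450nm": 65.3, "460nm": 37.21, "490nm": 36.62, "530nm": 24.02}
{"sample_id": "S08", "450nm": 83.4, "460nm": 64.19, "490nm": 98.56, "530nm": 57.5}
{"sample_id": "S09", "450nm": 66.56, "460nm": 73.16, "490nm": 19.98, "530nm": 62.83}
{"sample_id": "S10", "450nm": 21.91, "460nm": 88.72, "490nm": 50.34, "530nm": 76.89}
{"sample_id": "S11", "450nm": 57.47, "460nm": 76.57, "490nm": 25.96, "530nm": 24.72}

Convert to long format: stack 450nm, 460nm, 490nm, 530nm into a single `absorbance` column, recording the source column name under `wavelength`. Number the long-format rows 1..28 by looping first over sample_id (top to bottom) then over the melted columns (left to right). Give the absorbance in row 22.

28 rows total (7 × 4). Row 22: index ⌊(22-1)/4⌋ = 5 into sample_id → S10; (22-1) mod 4 = 1 into the melted columns → 460nm.
So row 22 is (S10, 460nm, 88.72); absorbance = 88.72.

88.72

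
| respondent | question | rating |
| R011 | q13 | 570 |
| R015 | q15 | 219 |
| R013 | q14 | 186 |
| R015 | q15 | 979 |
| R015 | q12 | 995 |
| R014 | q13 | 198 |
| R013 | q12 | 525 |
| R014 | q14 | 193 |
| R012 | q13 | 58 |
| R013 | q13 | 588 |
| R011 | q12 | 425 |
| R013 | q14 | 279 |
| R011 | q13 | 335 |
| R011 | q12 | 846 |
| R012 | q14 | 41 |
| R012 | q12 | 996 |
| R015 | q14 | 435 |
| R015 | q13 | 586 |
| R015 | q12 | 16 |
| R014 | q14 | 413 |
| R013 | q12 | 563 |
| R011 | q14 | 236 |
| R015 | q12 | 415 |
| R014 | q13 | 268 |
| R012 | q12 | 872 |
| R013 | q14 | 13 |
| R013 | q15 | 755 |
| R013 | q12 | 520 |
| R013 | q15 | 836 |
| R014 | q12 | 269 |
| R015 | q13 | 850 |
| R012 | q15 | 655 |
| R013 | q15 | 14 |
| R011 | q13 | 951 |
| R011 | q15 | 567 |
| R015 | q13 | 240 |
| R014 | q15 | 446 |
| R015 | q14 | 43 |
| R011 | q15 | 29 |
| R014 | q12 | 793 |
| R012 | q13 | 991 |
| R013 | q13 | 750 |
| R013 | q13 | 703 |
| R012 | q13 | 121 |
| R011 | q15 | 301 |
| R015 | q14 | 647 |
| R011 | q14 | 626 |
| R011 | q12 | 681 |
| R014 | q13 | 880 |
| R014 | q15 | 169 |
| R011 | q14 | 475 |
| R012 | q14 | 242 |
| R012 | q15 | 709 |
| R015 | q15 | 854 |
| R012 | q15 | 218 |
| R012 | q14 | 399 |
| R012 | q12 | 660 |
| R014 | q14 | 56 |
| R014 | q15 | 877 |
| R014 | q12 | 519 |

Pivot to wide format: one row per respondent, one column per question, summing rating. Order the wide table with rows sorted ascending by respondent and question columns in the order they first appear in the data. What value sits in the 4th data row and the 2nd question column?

1492

With rows sorted ascending by respondent, row 4 is respondent=R014. question columns in first-appearance order: q13, q15, q14, q12; column 2 is q15.
Long rows with respondent=R014, question=q15: 446 + 169 + 877 = 1492.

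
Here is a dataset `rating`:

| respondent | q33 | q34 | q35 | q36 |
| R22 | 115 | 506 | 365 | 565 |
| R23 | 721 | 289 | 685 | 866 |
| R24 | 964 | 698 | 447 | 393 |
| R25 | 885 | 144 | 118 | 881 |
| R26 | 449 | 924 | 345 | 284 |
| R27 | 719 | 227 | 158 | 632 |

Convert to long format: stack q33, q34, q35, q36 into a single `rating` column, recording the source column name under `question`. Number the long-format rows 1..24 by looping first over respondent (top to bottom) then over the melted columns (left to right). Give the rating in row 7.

24 rows total (6 × 4). Row 7: index ⌊(7-1)/4⌋ = 1 into respondent → R23; (7-1) mod 4 = 2 into the melted columns → q35.
So row 7 is (R23, q35, 685); rating = 685.

685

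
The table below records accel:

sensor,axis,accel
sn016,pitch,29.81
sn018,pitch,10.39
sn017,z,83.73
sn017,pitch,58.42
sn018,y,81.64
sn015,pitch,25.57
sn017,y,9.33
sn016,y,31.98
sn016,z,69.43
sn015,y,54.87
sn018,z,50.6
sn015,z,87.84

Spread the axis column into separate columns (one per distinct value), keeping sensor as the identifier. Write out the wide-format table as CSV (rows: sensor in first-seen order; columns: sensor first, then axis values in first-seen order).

sensor,pitch,z,y
sn016,29.81,69.43,31.98
sn018,10.39,50.6,81.64
sn017,58.42,83.73,9.33
sn015,25.57,87.84,54.87

Columns: sensor plus the 3 distinct axis values (pitch, z, y).
For example, row sn016 column pitch takes accel=29.81 from the long row (sn016, pitch).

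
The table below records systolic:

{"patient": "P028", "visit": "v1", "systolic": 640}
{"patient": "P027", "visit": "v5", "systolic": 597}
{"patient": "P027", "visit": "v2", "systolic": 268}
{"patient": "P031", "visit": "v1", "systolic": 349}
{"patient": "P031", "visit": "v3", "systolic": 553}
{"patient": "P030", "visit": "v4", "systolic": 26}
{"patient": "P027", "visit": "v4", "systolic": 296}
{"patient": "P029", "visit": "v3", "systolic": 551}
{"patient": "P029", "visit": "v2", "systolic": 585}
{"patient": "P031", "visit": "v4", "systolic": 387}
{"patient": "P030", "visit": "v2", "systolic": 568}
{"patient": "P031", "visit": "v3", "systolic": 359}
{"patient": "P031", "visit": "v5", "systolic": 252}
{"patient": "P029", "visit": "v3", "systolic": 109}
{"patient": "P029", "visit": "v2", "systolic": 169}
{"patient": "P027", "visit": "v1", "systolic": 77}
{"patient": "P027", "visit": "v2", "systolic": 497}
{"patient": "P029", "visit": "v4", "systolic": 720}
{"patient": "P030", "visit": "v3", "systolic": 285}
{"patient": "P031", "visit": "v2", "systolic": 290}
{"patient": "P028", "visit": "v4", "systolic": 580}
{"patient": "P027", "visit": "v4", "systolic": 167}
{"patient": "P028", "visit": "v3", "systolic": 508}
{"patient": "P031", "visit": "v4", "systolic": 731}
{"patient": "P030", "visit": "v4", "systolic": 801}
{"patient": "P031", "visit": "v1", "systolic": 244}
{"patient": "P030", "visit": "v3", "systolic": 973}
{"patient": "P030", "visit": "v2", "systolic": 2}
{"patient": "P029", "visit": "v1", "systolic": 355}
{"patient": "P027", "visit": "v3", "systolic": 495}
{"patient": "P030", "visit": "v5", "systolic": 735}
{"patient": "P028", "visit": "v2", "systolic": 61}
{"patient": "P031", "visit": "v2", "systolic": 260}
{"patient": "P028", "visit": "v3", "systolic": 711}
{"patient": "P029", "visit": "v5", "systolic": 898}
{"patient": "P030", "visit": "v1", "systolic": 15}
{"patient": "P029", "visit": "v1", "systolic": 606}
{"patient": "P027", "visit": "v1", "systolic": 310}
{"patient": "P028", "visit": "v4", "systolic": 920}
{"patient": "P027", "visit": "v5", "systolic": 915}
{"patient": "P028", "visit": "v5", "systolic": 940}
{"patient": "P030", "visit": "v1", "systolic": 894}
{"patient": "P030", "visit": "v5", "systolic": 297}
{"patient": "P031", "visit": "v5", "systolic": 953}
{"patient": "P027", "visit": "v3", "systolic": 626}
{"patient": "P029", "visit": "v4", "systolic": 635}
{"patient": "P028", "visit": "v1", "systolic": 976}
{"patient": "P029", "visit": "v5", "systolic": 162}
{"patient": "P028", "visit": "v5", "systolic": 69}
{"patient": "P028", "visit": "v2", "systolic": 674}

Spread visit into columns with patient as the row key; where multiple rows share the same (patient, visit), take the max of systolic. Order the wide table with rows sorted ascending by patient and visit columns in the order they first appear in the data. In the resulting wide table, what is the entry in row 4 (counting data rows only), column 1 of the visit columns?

894

With rows sorted ascending by patient, row 4 is patient=P030. visit columns in first-appearance order: v1, v5, v2, v3, v4; column 1 is v1.
Long rows with patient=P030, visit=v1: max(15, 894) = 894.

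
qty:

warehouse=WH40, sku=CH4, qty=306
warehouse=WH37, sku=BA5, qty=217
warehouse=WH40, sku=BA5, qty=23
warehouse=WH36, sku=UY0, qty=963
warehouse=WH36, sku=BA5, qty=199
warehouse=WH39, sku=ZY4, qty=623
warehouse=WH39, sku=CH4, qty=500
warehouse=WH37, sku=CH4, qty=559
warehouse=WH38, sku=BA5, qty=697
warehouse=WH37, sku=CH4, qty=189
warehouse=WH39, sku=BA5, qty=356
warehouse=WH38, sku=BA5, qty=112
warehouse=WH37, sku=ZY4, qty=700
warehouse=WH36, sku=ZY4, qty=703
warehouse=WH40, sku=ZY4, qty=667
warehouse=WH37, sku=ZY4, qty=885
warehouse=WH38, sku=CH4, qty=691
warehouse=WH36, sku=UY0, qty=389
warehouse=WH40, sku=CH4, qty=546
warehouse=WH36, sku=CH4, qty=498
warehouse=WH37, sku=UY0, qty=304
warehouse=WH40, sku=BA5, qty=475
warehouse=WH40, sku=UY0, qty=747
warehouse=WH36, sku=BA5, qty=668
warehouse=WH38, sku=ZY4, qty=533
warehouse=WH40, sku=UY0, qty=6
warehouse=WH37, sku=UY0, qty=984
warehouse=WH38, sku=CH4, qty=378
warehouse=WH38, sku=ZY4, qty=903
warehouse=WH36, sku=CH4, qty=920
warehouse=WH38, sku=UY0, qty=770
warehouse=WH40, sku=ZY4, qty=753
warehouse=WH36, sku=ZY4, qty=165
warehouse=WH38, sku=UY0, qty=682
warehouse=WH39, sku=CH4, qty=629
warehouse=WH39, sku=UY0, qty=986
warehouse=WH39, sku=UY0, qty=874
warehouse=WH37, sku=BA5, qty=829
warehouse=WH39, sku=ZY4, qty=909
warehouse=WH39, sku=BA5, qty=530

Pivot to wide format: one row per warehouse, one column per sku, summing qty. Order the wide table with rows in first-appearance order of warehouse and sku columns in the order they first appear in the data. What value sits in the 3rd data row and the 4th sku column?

With rows in first-appearance order of warehouse, row 3 is warehouse=WH36. sku columns in first-appearance order: CH4, BA5, UY0, ZY4; column 4 is ZY4.
Long rows with warehouse=WH36, sku=ZY4: 703 + 165 = 868.

868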